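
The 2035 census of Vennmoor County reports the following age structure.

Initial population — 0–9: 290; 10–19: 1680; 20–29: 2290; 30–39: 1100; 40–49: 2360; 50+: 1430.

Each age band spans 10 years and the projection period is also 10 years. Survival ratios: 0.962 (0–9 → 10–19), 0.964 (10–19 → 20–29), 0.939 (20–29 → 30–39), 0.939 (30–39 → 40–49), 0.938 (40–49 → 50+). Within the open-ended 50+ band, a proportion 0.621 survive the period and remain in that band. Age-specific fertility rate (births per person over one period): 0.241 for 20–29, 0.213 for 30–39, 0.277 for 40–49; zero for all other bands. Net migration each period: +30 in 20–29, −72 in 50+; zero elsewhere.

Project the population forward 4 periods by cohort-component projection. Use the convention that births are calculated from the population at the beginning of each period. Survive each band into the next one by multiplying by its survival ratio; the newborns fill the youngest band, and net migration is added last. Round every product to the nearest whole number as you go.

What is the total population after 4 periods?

— Period 1 —
Births: 2290 × 0.241 = 552, 1100 × 0.213 = 234, 2360 × 0.277 = 654 ⇒ total 1440
10–19: 290 × 0.962 = 279
20–29: 1680 × 0.964 = 1620
30–39: 2290 × 0.939 = 2150
40–49: 1100 × 0.939 = 1033
50+: 2360 × 0.938 + 1430 × 0.621 = 2214 + 888 = 3102
Net migration: 20–29 + 30 → 1650; 50+ − 72 → 3030
End of period: [1440, 279, 1650, 2150, 1033, 3030]
— Period 2 —
Births: 1650 × 0.241 = 398, 2150 × 0.213 = 458, 1033 × 0.277 = 286 ⇒ total 1142
10–19: 1440 × 0.962 = 1385
20–29: 279 × 0.964 = 269
30–39: 1650 × 0.939 = 1549
40–49: 2150 × 0.939 = 2019
50+: 1033 × 0.938 + 3030 × 0.621 = 969 + 1882 = 2851
Net migration: 20–29 + 30 → 299; 50+ − 72 → 2779
End of period: [1142, 1385, 299, 1549, 2019, 2779]
— Period 3 —
Births: 299 × 0.241 = 72, 1549 × 0.213 = 330, 2019 × 0.277 = 559 ⇒ total 961
10–19: 1142 × 0.962 = 1099
20–29: 1385 × 0.964 = 1335
30–39: 299 × 0.939 = 281
40–49: 1549 × 0.939 = 1455
50+: 2019 × 0.938 + 2779 × 0.621 = 1894 + 1726 = 3620
Net migration: 20–29 + 30 → 1365; 50+ − 72 → 3548
End of period: [961, 1099, 1365, 281, 1455, 3548]
— Period 4 —
Births: 1365 × 0.241 = 329, 281 × 0.213 = 60, 1455 × 0.277 = 403 ⇒ total 792
10–19: 961 × 0.962 = 924
20–29: 1099 × 0.964 = 1059
30–39: 1365 × 0.939 = 1282
40–49: 281 × 0.939 = 264
50+: 1455 × 0.938 + 3548 × 0.621 = 1365 + 2203 = 3568
Net migration: 20–29 + 30 → 1089; 50+ − 72 → 3496
End of period: [792, 924, 1089, 1282, 264, 3496]
Total after period 4: 792 + 924 + 1089 + 1282 + 264 + 3496 = 7847

7847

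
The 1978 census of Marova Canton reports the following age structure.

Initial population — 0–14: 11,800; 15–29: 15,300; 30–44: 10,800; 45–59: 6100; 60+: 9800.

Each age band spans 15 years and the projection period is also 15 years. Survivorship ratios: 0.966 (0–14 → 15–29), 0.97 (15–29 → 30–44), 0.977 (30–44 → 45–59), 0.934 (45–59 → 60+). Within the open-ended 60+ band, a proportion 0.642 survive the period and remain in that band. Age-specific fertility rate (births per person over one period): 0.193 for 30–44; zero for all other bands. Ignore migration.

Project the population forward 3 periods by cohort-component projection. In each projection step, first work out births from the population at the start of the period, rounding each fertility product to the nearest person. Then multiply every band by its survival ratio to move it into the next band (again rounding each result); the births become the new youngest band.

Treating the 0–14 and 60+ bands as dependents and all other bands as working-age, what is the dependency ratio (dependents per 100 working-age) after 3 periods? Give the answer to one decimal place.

Period 1.
Births: 10800 × 0.193 = 2084
15–29: 11800 × 0.966 = 11399
30–44: 15300 × 0.97 = 14841
45–59: 10800 × 0.977 = 10552
60+: 6100 × 0.934 + 9800 × 0.642 = 5697 + 6292 = 11989
→ [2084, 11399, 14841, 10552, 11989]
Period 2.
Births: 14841 × 0.193 = 2864
15–29: 2084 × 0.966 = 2013
30–44: 11399 × 0.97 = 11057
45–59: 14841 × 0.977 = 14500
60+: 10552 × 0.934 + 11989 × 0.642 = 9856 + 7697 = 17553
→ [2864, 2013, 11057, 14500, 17553]
Period 3.
Births: 11057 × 0.193 = 2134
15–29: 2864 × 0.966 = 2767
30–44: 2013 × 0.97 = 1953
45–59: 11057 × 0.977 = 10803
60+: 14500 × 0.934 + 17553 × 0.642 = 13543 + 11269 = 24812
→ [2134, 2767, 1953, 10803, 24812]
Dependents (band 0–14 + band 60+) = 2134 + 24812 = 26946; working-age = 15523; ratio = 26946/15523 × 100 = 173.6

173.6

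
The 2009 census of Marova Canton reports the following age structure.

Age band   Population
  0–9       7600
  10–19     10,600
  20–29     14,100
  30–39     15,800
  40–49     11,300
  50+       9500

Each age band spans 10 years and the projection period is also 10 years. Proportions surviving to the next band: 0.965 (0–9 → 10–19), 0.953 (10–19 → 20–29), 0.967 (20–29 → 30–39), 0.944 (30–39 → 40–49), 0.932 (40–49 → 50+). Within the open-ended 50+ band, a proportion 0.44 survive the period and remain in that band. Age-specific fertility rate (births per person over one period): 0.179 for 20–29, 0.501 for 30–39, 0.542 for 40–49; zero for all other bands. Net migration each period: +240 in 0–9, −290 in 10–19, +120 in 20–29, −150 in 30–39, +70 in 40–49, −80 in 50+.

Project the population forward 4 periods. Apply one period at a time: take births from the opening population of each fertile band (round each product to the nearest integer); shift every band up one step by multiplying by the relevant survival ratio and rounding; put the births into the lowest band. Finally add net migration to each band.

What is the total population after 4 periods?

Let band 1 be 0–9 through band 6 = 50+.
Period 1.
Births: 14100 * 0.179 = 2524 ; 15800 * 0.501 = 7916 ; 11300 * 0.542 = 6125 → total 16565
Band 2: 7600 * 0.965 = 7334
Band 3: 10600 * 0.953 = 10102
Band 4: 14100 * 0.967 = 13635
Band 5: 15800 * 0.944 = 14915
Band 6: 11300 * 0.932 + 9500 * 0.44 = 10532 + 4180 = 14712
Net migration: Band 1 + 240 → 16805; Band 2 − 290 → 7044; Band 3 + 120 → 10222; Band 4 − 150 → 13485; Band 5 + 70 → 14985; Band 6 − 80 → 14632
Giving 16805 / 7044 / 10222 / 13485 / 14985 / 14632.
Period 2.
Births: 10222 * 0.179 = 1830 ; 13485 * 0.501 = 6756 ; 14985 * 0.542 = 8122 → total 16708
Band 2: 16805 * 0.965 = 16217
Band 3: 7044 * 0.953 = 6713
Band 4: 10222 * 0.967 = 9885
Band 5: 13485 * 0.944 = 12730
Band 6: 14985 * 0.932 + 14632 * 0.44 = 13966 + 6438 = 20404
Net migration: Band 1 + 240 → 16948; Band 2 − 290 → 15927; Band 3 + 120 → 6833; Band 4 − 150 → 9735; Band 5 + 70 → 12800; Band 6 − 80 → 20324
Giving 16948 / 15927 / 6833 / 9735 / 12800 / 20324.
Period 3.
Births: 6833 * 0.179 = 1223 ; 9735 * 0.501 = 4877 ; 12800 * 0.542 = 6938 → total 13038
Band 2: 16948 * 0.965 = 16355
Band 3: 15927 * 0.953 = 15178
Band 4: 6833 * 0.967 = 6608
Band 5: 9735 * 0.944 = 9190
Band 6: 12800 * 0.932 + 20324 * 0.44 = 11930 + 8943 = 20873
Net migration: Band 1 + 240 → 13278; Band 2 − 290 → 16065; Band 3 + 120 → 15298; Band 4 − 150 → 6458; Band 5 + 70 → 9260; Band 6 − 80 → 20793
Giving 13278 / 16065 / 15298 / 6458 / 9260 / 20793.
Period 4.
Births: 15298 * 0.179 = 2738 ; 6458 * 0.501 = 3235 ; 9260 * 0.542 = 5019 → total 10992
Band 2: 13278 * 0.965 = 12813
Band 3: 16065 * 0.953 = 15310
Band 4: 15298 * 0.967 = 14793
Band 5: 6458 * 0.944 = 6096
Band 6: 9260 * 0.932 + 20793 * 0.44 = 8630 + 9149 = 17779
Net migration: Band 1 + 240 → 11232; Band 2 − 290 → 12523; Band 3 + 120 → 15430; Band 4 − 150 → 14643; Band 5 + 70 → 6166; Band 6 − 80 → 17699
Giving 11232 / 12523 / 15430 / 14643 / 6166 / 17699.
Total after period 4: 11232 + 12523 + 15430 + 14643 + 6166 + 17699 = 77693

77693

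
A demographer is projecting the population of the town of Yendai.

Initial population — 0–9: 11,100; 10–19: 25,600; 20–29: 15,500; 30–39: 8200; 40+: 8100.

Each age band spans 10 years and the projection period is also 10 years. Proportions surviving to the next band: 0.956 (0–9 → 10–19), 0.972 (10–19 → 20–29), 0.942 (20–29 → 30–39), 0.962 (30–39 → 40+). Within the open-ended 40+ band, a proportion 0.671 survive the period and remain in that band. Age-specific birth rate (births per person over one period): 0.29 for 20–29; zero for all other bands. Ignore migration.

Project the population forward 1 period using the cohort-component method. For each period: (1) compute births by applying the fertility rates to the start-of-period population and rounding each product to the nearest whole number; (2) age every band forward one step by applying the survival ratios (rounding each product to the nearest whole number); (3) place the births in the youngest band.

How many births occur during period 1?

(Groups numbered youngest = 1 to oldest = 5.)
— Period 1 —
Births: 15500 * 0.29 = 4495
Group 2: 11100 * 0.956 = 10612
Group 3: 25600 * 0.972 = 24883
Group 4: 15500 * 0.942 = 14601
Group 5: 8200 * 0.962 + 8100 * 0.671 = 7888 + 5435 = 13323
Giving 4495 / 10612 / 24883 / 14601 / 13323.

4495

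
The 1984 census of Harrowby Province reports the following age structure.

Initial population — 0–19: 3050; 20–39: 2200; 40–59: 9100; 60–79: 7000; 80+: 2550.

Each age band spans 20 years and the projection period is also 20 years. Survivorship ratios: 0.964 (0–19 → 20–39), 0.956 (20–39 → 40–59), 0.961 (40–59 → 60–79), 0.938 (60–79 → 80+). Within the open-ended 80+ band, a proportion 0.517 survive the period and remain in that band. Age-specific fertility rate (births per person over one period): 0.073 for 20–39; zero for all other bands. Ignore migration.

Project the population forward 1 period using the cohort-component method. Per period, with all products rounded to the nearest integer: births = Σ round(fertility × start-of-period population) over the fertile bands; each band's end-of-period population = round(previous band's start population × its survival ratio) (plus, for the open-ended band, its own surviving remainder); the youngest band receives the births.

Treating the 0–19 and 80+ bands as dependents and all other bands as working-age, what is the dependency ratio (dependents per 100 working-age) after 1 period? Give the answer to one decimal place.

Numbering the bands 1..5 from youngest to oldest:
— Period 1 —
Births: 2200 × 0.073 = 161
Band 2: 3050 × 0.964 = 2940
Band 3: 2200 × 0.956 = 2103
Band 4: 9100 × 0.961 = 8745
Band 5: 7000 × 0.938 + 2550 × 0.517 = 6566 + 1318 = 7884
Giving 161 / 2940 / 2103 / 8745 / 7884.
Dependents (band 0–19 + band 80+) = 161 + 7884 = 8045; working-age = 13788; ratio = 8045/13788 × 100 = 58.3

58.3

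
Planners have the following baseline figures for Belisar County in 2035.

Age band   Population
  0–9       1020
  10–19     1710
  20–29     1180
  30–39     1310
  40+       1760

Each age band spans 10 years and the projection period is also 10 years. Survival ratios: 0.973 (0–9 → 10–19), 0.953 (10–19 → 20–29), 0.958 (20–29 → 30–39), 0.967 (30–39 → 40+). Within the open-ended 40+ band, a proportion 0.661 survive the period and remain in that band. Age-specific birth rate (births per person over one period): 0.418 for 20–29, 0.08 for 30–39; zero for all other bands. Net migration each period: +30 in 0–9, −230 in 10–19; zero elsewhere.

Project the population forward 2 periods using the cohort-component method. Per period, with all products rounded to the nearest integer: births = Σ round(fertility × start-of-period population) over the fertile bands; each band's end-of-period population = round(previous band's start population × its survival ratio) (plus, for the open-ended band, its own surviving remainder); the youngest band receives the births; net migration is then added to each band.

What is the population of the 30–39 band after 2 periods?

1562

Period 1.
Births: 1180 * 0.418 = 493 ; 1310 * 0.08 = 105 → 598
10–19: 1020 * 0.973 = 992
20–29: 1710 * 0.953 = 1630
30–39: 1180 * 0.958 = 1130
40+: 1310 * 0.967 + 1760 * 0.661 = 1267 + 1163 = 2430
Net migration: 0–9 + 30 → 628; 10–19 − 230 → 762
→ [628, 762, 1630, 1130, 2430]
Period 2.
Births: 1630 * 0.418 = 681 ; 1130 * 0.08 = 90 → 771
10–19: 628 * 0.973 = 611
20–29: 762 * 0.953 = 726
30–39: 1630 * 0.958 = 1562
40+: 1130 * 0.967 + 2430 * 0.661 = 1093 + 1606 = 2699
Net migration: 0–9 + 30 → 801; 10–19 − 230 → 381
→ [801, 381, 726, 1562, 2699]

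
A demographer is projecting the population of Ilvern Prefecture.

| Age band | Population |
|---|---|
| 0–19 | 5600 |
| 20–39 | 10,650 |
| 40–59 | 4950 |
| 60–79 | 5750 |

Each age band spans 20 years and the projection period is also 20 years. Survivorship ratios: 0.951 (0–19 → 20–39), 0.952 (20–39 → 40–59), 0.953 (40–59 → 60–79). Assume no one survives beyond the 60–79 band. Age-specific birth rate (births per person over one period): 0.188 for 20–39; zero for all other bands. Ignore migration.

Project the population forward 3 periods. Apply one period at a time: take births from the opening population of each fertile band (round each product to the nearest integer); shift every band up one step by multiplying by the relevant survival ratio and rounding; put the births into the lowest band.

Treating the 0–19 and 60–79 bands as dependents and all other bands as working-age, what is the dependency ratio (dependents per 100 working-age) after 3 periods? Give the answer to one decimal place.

187.7

[period 1]
Births: 10650 × 0.188 = 2002
20–39: 5600 × 0.951 = 5326
40–59: 10650 × 0.952 = 10139
60–79: 4950 × 0.953 = 4717
Population now: 0–19=2002, 20–39=5326, 40–59=10139, 60–79=4717
[period 2]
Births: 5326 × 0.188 = 1001
20–39: 2002 × 0.951 = 1904
40–59: 5326 × 0.952 = 5070
60–79: 10139 × 0.953 = 9662
Population now: 0–19=1001, 20–39=1904, 40–59=5070, 60–79=9662
[period 3]
Births: 1904 × 0.188 = 358
20–39: 1001 × 0.951 = 952
40–59: 1904 × 0.952 = 1813
60–79: 5070 × 0.953 = 4832
Population now: 0–19=358, 20–39=952, 40–59=1813, 60–79=4832
Dependents (band 0–19 + band 60–79) = 358 + 4832 = 5190; working-age = 2765; ratio = 5190/2765 × 100 = 187.7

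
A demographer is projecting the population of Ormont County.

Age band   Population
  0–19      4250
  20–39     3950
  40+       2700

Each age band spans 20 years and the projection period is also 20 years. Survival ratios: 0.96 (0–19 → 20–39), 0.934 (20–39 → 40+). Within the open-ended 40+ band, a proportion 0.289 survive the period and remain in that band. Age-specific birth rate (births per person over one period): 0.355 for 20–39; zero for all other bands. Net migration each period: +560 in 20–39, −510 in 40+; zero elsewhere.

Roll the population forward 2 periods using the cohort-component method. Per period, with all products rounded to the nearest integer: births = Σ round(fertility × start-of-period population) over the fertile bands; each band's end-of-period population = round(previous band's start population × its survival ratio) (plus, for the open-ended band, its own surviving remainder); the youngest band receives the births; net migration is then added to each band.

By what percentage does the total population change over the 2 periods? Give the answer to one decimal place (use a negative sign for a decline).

Period 1:
Births: 3950 * 0.355 = 1402
20–39: 4250 * 0.96 = 4080
40+: 3950 * 0.934 + 2700 * 0.289 = 3689 + 780 = 4469
Net migration: 20–39 + 560 → 4640; 40+ − 510 → 3959
End of period: [1402, 4640, 3959]
Period 2:
Births: 4640 * 0.355 = 1647
20–39: 1402 * 0.96 = 1346
40+: 4640 * 0.934 + 3959 * 0.289 = 4334 + 1144 = 5478
Net migration: 20–39 + 560 → 1906; 40+ − 510 → 4968
End of period: [1647, 1906, 4968]
Total: 10900 → 8521; change = -2379; percentage change = -21.8%

-21.8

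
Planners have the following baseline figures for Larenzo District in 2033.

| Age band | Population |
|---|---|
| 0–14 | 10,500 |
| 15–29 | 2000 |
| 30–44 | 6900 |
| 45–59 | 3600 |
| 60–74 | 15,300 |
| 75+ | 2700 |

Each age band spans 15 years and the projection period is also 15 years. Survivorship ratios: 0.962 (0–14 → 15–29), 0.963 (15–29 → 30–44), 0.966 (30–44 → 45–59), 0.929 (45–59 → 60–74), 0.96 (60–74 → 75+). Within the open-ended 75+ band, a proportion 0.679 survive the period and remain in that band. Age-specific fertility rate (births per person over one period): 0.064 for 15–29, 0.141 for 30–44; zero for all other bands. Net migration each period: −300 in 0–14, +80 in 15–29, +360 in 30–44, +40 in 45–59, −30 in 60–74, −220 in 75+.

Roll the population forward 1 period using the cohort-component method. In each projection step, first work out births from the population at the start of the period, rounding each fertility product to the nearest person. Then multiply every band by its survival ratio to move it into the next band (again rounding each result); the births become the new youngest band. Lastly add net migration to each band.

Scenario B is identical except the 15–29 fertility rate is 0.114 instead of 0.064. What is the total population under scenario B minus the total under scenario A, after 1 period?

Numbering the groups 1..6 from youngest to oldest:
[period 1]
Births: 2000 × 0.064 = 128  |  6900 × 0.141 = 973 → total 1101
Group 2: 10500 × 0.962 = 10101
Group 3: 2000 × 0.963 = 1926
Group 4: 6900 × 0.966 = 6665
Group 5: 3600 × 0.929 = 3344
Group 6: 15300 × 0.96 + 2700 × 0.679 = 14688 + 1833 = 16521
Net migration: Group 1 − 300 → 801; Group 2 + 80 → 10181; Group 3 + 360 → 2286; Group 4 + 40 → 6705; Group 5 − 30 → 3314; Group 6 − 220 → 16301
Giving 801 / 10181 / 2286 / 6705 / 3314 / 16301.
Scenario A total after 1 period: 39588
Scenario B projection —
[period 1]
Births: 2000 × 0.114 = 228  |  6900 × 0.141 = 973 → total 1201
Group 2: 10500 × 0.962 = 10101
Group 3: 2000 × 0.963 = 1926
Group 4: 6900 × 0.966 = 6665
Group 5: 3600 × 0.929 = 3344
Group 6: 15300 × 0.96 + 2700 × 0.679 = 14688 + 1833 = 16521
Net migration: Group 1 − 300 → 901; Group 2 + 80 → 10181; Group 3 + 360 → 2286; Group 4 + 40 → 6705; Group 5 − 30 → 3314; Group 6 − 220 → 16301
Giving 901 / 10181 / 2286 / 6705 / 3314 / 16301.
Scenario B total after 1 period: 39688
Difference B − A = 39688 − 39588 = 100

100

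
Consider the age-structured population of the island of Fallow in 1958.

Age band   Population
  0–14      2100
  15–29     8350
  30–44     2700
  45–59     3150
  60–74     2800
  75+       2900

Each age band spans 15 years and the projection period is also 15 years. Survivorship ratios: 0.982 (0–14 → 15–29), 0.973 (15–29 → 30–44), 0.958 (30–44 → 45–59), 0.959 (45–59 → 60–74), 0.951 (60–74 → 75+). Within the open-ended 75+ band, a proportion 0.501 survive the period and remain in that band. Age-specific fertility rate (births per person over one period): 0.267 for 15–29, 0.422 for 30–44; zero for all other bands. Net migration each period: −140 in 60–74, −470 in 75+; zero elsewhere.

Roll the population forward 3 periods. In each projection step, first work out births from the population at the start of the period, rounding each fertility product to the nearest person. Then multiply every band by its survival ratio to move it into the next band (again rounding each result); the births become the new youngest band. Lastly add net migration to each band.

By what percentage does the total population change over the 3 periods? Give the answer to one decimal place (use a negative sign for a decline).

-0.4

[period 1]
Births: 8350 * 0.267 = 2229  |  2700 * 0.422 = 1139 → 3368
15–29: 2100 * 0.982 = 2062
30–44: 8350 * 0.973 = 8125
45–59: 2700 * 0.958 = 2587
60–74: 3150 * 0.959 = 3021
75+: 2800 * 0.951 + 2900 * 0.501 = 2663 + 1453 = 4116
Net migration: 60–74 − 140 → 2881; 75+ − 470 → 3646
→ [3368, 2062, 8125, 2587, 2881, 3646]
[period 2]
Births: 2062 * 0.267 = 551  |  8125 * 0.422 = 3429 → 3980
15–29: 3368 * 0.982 = 3307
30–44: 2062 * 0.973 = 2006
45–59: 8125 * 0.958 = 7784
60–74: 2587 * 0.959 = 2481
75+: 2881 * 0.951 + 3646 * 0.501 = 2740 + 1827 = 4567
Net migration: 60–74 − 140 → 2341; 75+ − 470 → 4097
→ [3980, 3307, 2006, 7784, 2341, 4097]
[period 3]
Births: 3307 * 0.267 = 883  |  2006 * 0.422 = 847 → 1730
15–29: 3980 * 0.982 = 3908
30–44: 3307 * 0.973 = 3218
45–59: 2006 * 0.958 = 1922
60–74: 7784 * 0.959 = 7465
75+: 2341 * 0.951 + 4097 * 0.501 = 2226 + 2053 = 4279
Net migration: 60–74 − 140 → 7325; 75+ − 470 → 3809
→ [1730, 3908, 3218, 1922, 7325, 3809]
Total: 22000 → 21912; change = -88; percentage change = -0.4%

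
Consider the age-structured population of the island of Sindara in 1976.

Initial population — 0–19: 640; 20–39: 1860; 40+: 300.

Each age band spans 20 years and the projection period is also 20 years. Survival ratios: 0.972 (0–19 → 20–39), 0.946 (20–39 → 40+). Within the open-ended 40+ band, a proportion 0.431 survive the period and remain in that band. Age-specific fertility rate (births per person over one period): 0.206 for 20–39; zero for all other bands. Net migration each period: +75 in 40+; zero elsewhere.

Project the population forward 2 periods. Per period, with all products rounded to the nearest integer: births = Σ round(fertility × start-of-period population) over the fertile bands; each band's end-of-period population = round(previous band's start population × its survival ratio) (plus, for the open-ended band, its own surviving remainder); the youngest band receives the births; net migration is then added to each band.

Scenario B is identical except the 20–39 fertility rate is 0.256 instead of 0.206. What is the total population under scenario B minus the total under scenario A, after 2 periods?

[period 1]
Births: 1860 * 0.206 = 383
20–39: 640 * 0.972 = 622
40+: 1860 * 0.946 + 300 * 0.431 = 1760 + 129 = 1889
Net migration: 40+ + 75 → 1964
→ [383, 622, 1964]
[period 2]
Births: 622 * 0.206 = 128
20–39: 383 * 0.972 = 372
40+: 622 * 0.946 + 1964 * 0.431 = 588 + 846 = 1434
Net migration: 40+ + 75 → 1509
→ [128, 372, 1509]
Scenario A total after 2 periods: 2009
Scenario B projection —
[period 1]
Births: 1860 * 0.256 = 476
20–39: 640 * 0.972 = 622
40+: 1860 * 0.946 + 300 * 0.431 = 1760 + 129 = 1889
Net migration: 40+ + 75 → 1964
→ [476, 622, 1964]
[period 2]
Births: 622 * 0.256 = 159
20–39: 476 * 0.972 = 463
40+: 622 * 0.946 + 1964 * 0.431 = 588 + 846 = 1434
Net migration: 40+ + 75 → 1509
→ [159, 463, 1509]
Scenario B total after 2 periods: 2131
Difference B − A = 2131 − 2009 = 122

122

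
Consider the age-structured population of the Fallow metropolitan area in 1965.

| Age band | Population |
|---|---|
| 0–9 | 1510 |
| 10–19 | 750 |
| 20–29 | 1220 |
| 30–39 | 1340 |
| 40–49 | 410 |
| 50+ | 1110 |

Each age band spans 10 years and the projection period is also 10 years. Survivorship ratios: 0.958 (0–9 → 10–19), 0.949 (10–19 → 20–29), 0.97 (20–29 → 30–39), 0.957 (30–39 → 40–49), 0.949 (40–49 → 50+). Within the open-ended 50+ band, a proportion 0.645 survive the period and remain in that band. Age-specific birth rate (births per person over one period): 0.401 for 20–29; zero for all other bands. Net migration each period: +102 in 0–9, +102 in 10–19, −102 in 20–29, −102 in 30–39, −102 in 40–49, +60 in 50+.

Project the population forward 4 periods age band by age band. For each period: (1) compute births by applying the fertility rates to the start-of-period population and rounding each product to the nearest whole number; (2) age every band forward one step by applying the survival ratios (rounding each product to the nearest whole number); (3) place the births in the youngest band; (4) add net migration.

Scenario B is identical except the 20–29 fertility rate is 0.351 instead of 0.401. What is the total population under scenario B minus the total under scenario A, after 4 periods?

Let group 1 be 0–9 through group 6 = 50+.
Period 1.
Births: 1220 × 0.401 = 489
Group 2: 1510 × 0.958 = 1447
Group 3: 750 × 0.949 = 712
Group 4: 1220 × 0.97 = 1183
Group 5: 1340 × 0.957 = 1282
Group 6: 410 × 0.949 + 1110 × 0.645 = 389 + 716 = 1105
Net migration: Group 1 + 102 → 591; Group 2 + 102 → 1549; Group 3 − 102 → 610; Group 4 − 102 → 1081; Group 5 − 102 → 1180; Group 6 + 60 → 1165
Population now: 0–9=591, 10–19=1549, 20–29=610, 30–39=1081, 40–49=1180, 50+=1165
Period 2.
Births: 610 × 0.401 = 245
Group 2: 591 × 0.958 = 566
Group 3: 1549 × 0.949 = 1470
Group 4: 610 × 0.97 = 592
Group 5: 1081 × 0.957 = 1035
Group 6: 1180 × 0.949 + 1165 × 0.645 = 1120 + 751 = 1871
Net migration: Group 1 + 102 → 347; Group 2 + 102 → 668; Group 3 − 102 → 1368; Group 4 − 102 → 490; Group 5 − 102 → 933; Group 6 + 60 → 1931
Population now: 0–9=347, 10–19=668, 20–29=1368, 30–39=490, 40–49=933, 50+=1931
Period 3.
Births: 1368 × 0.401 = 549
Group 2: 347 × 0.958 = 332
Group 3: 668 × 0.949 = 634
Group 4: 1368 × 0.97 = 1327
Group 5: 490 × 0.957 = 469
Group 6: 933 × 0.949 + 1931 × 0.645 = 885 + 1245 = 2130
Net migration: Group 1 + 102 → 651; Group 2 + 102 → 434; Group 3 − 102 → 532; Group 4 − 102 → 1225; Group 5 − 102 → 367; Group 6 + 60 → 2190
Population now: 0–9=651, 10–19=434, 20–29=532, 30–39=1225, 40–49=367, 50+=2190
Period 4.
Births: 532 × 0.401 = 213
Group 2: 651 × 0.958 = 624
Group 3: 434 × 0.949 = 412
Group 4: 532 × 0.97 = 516
Group 5: 1225 × 0.957 = 1172
Group 6: 367 × 0.949 + 2190 × 0.645 = 348 + 1413 = 1761
Net migration: Group 1 + 102 → 315; Group 2 + 102 → 726; Group 3 − 102 → 310; Group 4 − 102 → 414; Group 5 − 102 → 1070; Group 6 + 60 → 1821
Population now: 0–9=315, 10–19=726, 20–29=310, 30–39=414, 40–49=1070, 50+=1821
Scenario A total after 4 periods: 4656
Scenario B projection —
Period 1.
Births: 1220 × 0.351 = 428
Group 2: 1510 × 0.958 = 1447
Group 3: 750 × 0.949 = 712
Group 4: 1220 × 0.97 = 1183
Group 5: 1340 × 0.957 = 1282
Group 6: 410 × 0.949 + 1110 × 0.645 = 389 + 716 = 1105
Net migration: Group 1 + 102 → 530; Group 2 + 102 → 1549; Group 3 − 102 → 610; Group 4 − 102 → 1081; Group 5 − 102 → 1180; Group 6 + 60 → 1165
Population now: 0–9=530, 10–19=1549, 20–29=610, 30–39=1081, 40–49=1180, 50+=1165
Period 2.
Births: 610 × 0.351 = 214
Group 2: 530 × 0.958 = 508
Group 3: 1549 × 0.949 = 1470
Group 4: 610 × 0.97 = 592
Group 5: 1081 × 0.957 = 1035
Group 6: 1180 × 0.949 + 1165 × 0.645 = 1120 + 751 = 1871
Net migration: Group 1 + 102 → 316; Group 2 + 102 → 610; Group 3 − 102 → 1368; Group 4 − 102 → 490; Group 5 − 102 → 933; Group 6 + 60 → 1931
Population now: 0–9=316, 10–19=610, 20–29=1368, 30–39=490, 40–49=933, 50+=1931
Period 3.
Births: 1368 × 0.351 = 480
Group 2: 316 × 0.958 = 303
Group 3: 610 × 0.949 = 579
Group 4: 1368 × 0.97 = 1327
Group 5: 490 × 0.957 = 469
Group 6: 933 × 0.949 + 1931 × 0.645 = 885 + 1245 = 2130
Net migration: Group 1 + 102 → 582; Group 2 + 102 → 405; Group 3 − 102 → 477; Group 4 − 102 → 1225; Group 5 − 102 → 367; Group 6 + 60 → 2190
Population now: 0–9=582, 10–19=405, 20–29=477, 30–39=1225, 40–49=367, 50+=2190
Period 4.
Births: 477 × 0.351 = 167
Group 2: 582 × 0.958 = 558
Group 3: 405 × 0.949 = 384
Group 4: 477 × 0.97 = 463
Group 5: 1225 × 0.957 = 1172
Group 6: 367 × 0.949 + 2190 × 0.645 = 348 + 1413 = 1761
Net migration: Group 1 + 102 → 269; Group 2 + 102 → 660; Group 3 − 102 → 282; Group 4 − 102 → 361; Group 5 − 102 → 1070; Group 6 + 60 → 1821
Population now: 0–9=269, 10–19=660, 20–29=282, 30–39=361, 40–49=1070, 50+=1821
Scenario B total after 4 periods: 4463
Difference B − A = 4463 − 4656 = -193

-193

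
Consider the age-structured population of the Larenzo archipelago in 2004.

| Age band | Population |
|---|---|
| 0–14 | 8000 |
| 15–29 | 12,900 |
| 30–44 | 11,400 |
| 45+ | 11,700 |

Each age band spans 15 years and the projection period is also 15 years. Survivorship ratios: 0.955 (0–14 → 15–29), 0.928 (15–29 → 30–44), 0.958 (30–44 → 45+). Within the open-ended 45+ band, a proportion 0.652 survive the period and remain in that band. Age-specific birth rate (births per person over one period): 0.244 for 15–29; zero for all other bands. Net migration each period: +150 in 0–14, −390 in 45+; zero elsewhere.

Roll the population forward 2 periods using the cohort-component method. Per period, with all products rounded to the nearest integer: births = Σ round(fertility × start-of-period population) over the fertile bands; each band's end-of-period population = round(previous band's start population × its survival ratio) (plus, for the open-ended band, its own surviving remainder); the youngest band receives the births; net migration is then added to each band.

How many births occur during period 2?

1864

[period 1]
Births: 12900 × 0.244 = 3148
15–29: 8000 × 0.955 = 7640
30–44: 12900 × 0.928 = 11971
45+: 11400 × 0.958 + 11700 × 0.652 = 10921 + 7628 = 18549
Net migration: 0–14 + 150 → 3298; 45+ − 390 → 18159
→ [3298, 7640, 11971, 18159]
[period 2]
Births: 7640 × 0.244 = 1864
15–29: 3298 × 0.955 = 3150
30–44: 7640 × 0.928 = 7090
45+: 11971 × 0.958 + 18159 × 0.652 = 11468 + 11840 = 23308
Net migration: 0–14 + 150 → 2014; 45+ − 390 → 22918
→ [2014, 3150, 7090, 22918]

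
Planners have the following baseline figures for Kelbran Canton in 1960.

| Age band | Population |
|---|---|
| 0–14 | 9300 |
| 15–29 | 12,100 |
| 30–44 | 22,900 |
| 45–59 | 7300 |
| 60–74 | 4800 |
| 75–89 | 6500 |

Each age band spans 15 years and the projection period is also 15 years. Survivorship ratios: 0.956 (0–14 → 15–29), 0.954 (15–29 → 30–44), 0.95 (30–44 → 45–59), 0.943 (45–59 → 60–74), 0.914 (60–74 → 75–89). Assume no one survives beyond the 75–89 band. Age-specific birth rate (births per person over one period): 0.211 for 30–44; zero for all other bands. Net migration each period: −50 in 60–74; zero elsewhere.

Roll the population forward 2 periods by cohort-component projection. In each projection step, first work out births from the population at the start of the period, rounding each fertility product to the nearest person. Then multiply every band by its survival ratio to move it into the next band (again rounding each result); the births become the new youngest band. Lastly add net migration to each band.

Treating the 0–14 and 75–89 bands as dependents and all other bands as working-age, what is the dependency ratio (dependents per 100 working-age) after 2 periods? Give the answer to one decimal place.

19.5

Let group 1 be 0–14 through group 6 = 75–89.
Period 1.
Births: 22900 × 0.211 = 4832
Group 2: 9300 × 0.956 = 8891
Group 3: 12100 × 0.954 = 11543
Group 4: 22900 × 0.95 = 21755
Group 5: 7300 × 0.943 = 6884
Group 6: 4800 × 0.914 = 4387
Net migration: Group 5 − 50 → 6834
→ [4832, 8891, 11543, 21755, 6834, 4387]
Period 2.
Births: 11543 × 0.211 = 2436
Group 2: 4832 × 0.956 = 4619
Group 3: 8891 × 0.954 = 8482
Group 4: 11543 × 0.95 = 10966
Group 5: 21755 × 0.943 = 20515
Group 6: 6834 × 0.914 = 6246
Net migration: Group 5 − 50 → 20465
→ [2436, 4619, 8482, 10966, 20465, 6246]
Dependents (band 0–14 + band 75–89) = 2436 + 6246 = 8682; working-age = 44532; ratio = 8682/44532 × 100 = 19.5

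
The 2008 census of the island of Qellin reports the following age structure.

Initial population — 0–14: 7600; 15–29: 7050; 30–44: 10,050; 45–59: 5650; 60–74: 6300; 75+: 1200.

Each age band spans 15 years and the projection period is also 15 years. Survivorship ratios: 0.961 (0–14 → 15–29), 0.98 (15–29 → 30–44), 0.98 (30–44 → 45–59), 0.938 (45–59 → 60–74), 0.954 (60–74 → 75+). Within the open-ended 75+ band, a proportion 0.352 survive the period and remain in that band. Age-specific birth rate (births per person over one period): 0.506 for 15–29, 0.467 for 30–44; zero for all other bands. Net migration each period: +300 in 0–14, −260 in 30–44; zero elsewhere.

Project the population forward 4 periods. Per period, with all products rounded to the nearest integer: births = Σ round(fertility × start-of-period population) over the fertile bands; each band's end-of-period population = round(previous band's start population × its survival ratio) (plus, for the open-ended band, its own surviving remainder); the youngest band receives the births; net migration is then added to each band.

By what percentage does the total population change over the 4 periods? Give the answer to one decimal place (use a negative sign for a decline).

[period 1]
Births: 7050 × 0.506 = 3567, 10050 × 0.467 = 4693 ⇒ total 8260
15–29: 7600 × 0.961 = 7304
30–44: 7050 × 0.98 = 6909
45–59: 10050 × 0.98 = 9849
60–74: 5650 × 0.938 = 5300
75+: 6300 × 0.954 + 1200 × 0.352 = 6010 + 422 = 6432
Net migration: 0–14 + 300 → 8560; 30–44 − 260 → 6649
→ [8560, 7304, 6649, 9849, 5300, 6432]
[period 2]
Births: 7304 × 0.506 = 3696, 6649 × 0.467 = 3105 ⇒ total 6801
15–29: 8560 × 0.961 = 8226
30–44: 7304 × 0.98 = 7158
45–59: 6649 × 0.98 = 6516
60–74: 9849 × 0.938 = 9238
75+: 5300 × 0.954 + 6432 × 0.352 = 5056 + 2264 = 7320
Net migration: 0–14 + 300 → 7101; 30–44 − 260 → 6898
→ [7101, 8226, 6898, 6516, 9238, 7320]
[period 3]
Births: 8226 × 0.506 = 4162, 6898 × 0.467 = 3221 ⇒ total 7383
15–29: 7101 × 0.961 = 6824
30–44: 8226 × 0.98 = 8061
45–59: 6898 × 0.98 = 6760
60–74: 6516 × 0.938 = 6112
75+: 9238 × 0.954 + 7320 × 0.352 = 8813 + 2577 = 11390
Net migration: 0–14 + 300 → 7683; 30–44 − 260 → 7801
→ [7683, 6824, 7801, 6760, 6112, 11390]
[period 4]
Births: 6824 × 0.506 = 3453, 7801 × 0.467 = 3643 ⇒ total 7096
15–29: 7683 × 0.961 = 7383
30–44: 6824 × 0.98 = 6688
45–59: 7801 × 0.98 = 7645
60–74: 6760 × 0.938 = 6341
75+: 6112 × 0.954 + 11390 × 0.352 = 5831 + 4009 = 9840
Net migration: 0–14 + 300 → 7396; 30–44 − 260 → 6428
→ [7396, 7383, 6428, 7645, 6341, 9840]
Total: 37850 → 45033; change = 7183; percentage change = 19.0%

19.0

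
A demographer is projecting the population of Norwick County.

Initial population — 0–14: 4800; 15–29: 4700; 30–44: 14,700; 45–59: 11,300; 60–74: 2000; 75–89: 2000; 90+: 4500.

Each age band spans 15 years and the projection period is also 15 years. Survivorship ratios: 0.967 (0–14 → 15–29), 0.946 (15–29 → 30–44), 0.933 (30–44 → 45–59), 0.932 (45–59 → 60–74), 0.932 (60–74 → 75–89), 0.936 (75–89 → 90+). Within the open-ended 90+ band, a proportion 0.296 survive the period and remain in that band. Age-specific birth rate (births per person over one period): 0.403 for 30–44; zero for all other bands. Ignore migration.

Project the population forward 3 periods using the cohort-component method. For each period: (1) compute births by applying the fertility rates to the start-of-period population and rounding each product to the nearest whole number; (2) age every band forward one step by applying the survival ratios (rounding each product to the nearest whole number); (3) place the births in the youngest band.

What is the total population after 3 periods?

38784

Numbering the groups 1..7 from youngest to oldest:
— Period 1 —
Births: 14700 × 0.403 = 5924
Group 2: 4800 × 0.967 = 4642
Group 3: 4700 × 0.946 = 4446
Group 4: 14700 × 0.933 = 13715
Group 5: 11300 × 0.932 = 10532
Group 6: 2000 × 0.932 = 1864
Group 7: 2000 × 0.936 + 4500 × 0.296 = 1872 + 1332 = 3204
End of period: [5924, 4642, 4446, 13715, 10532, 1864, 3204]
— Period 2 —
Births: 4446 × 0.403 = 1792
Group 2: 5924 × 0.967 = 5729
Group 3: 4642 × 0.946 = 4391
Group 4: 4446 × 0.933 = 4148
Group 5: 13715 × 0.932 = 12782
Group 6: 10532 × 0.932 = 9816
Group 7: 1864 × 0.936 + 3204 × 0.296 = 1745 + 948 = 2693
End of period: [1792, 5729, 4391, 4148, 12782, 9816, 2693]
— Period 3 —
Births: 4391 × 0.403 = 1770
Group 2: 1792 × 0.967 = 1733
Group 3: 5729 × 0.946 = 5420
Group 4: 4391 × 0.933 = 4097
Group 5: 4148 × 0.932 = 3866
Group 6: 12782 × 0.932 = 11913
Group 7: 9816 × 0.936 + 2693 × 0.296 = 9188 + 797 = 9985
End of period: [1770, 1733, 5420, 4097, 3866, 11913, 9985]
Total after period 3: 1770 + 1733 + 5420 + 4097 + 3866 + 11913 + 9985 = 38784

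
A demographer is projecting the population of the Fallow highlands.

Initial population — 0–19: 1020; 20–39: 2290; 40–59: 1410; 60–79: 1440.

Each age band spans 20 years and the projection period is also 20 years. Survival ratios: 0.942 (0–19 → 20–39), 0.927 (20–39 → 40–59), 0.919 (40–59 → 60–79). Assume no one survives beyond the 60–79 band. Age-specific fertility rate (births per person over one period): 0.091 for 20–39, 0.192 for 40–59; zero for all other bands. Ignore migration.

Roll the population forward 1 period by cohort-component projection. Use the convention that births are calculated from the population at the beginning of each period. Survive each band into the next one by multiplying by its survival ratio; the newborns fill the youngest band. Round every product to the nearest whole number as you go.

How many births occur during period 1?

Period 1.
Births: 2290 × 0.091 = 208 ; 1410 × 0.192 = 271 → total 479
20–39: 1020 × 0.942 = 961
40–59: 2290 × 0.927 = 2123
60–79: 1410 × 0.919 = 1296
Population now: 0–19=479, 20–39=961, 40–59=2123, 60–79=1296

479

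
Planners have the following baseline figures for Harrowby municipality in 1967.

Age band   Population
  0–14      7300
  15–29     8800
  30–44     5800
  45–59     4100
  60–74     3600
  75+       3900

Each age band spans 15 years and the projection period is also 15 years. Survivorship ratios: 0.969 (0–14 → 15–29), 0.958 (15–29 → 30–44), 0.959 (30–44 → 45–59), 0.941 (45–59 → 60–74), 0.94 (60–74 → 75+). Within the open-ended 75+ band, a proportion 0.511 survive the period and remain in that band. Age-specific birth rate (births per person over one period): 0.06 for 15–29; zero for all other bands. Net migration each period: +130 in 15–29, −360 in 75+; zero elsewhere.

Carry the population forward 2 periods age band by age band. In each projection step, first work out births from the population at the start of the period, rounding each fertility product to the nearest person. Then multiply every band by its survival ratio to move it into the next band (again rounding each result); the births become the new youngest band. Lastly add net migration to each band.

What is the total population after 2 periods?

27124

Period 1:
Births: 8800 * 0.06 = 528
15–29: 7300 * 0.969 = 7074
30–44: 8800 * 0.958 = 8430
45–59: 5800 * 0.959 = 5562
60–74: 4100 * 0.941 = 3858
75+: 3600 * 0.94 + 3900 * 0.511 = 3384 + 1993 = 5377
Net migration: 15–29 + 130 → 7204; 75+ − 360 → 5017
Giving 528 / 7204 / 8430 / 5562 / 3858 / 5017.
Period 2:
Births: 7204 * 0.06 = 432
15–29: 528 * 0.969 = 512
30–44: 7204 * 0.958 = 6901
45–59: 8430 * 0.959 = 8084
60–74: 5562 * 0.941 = 5234
75+: 3858 * 0.94 + 5017 * 0.511 = 3627 + 2564 = 6191
Net migration: 15–29 + 130 → 642; 75+ − 360 → 5831
Giving 432 / 642 / 6901 / 8084 / 5234 / 5831.
Total after period 2: 432 + 642 + 6901 + 8084 + 5234 + 5831 = 27124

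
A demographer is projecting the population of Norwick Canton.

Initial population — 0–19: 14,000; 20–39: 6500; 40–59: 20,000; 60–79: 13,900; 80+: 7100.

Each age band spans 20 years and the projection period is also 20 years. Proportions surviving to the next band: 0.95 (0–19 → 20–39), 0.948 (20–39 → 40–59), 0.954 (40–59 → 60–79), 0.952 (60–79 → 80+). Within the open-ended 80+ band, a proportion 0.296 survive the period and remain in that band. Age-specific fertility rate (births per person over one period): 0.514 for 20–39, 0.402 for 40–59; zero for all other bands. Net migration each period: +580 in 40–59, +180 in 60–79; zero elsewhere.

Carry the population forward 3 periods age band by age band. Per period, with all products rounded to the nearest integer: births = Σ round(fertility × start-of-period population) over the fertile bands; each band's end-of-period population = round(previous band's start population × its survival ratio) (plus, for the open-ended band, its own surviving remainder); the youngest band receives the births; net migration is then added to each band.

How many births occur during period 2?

Numbering the groups 1..5 from youngest to oldest:
Period 1.
Births: 6500 × 0.514 = 3341  |  20000 × 0.402 = 8040 — total 11381
Group 2: 14000 × 0.95 = 13300
Group 3: 6500 × 0.948 = 6162
Group 4: 20000 × 0.954 = 19080
Group 5: 13900 × 0.952 + 7100 × 0.296 = 13233 + 2102 = 15335
Net migration: Group 3 + 580 → 6742; Group 4 + 180 → 19260
End of period: [11381, 13300, 6742, 19260, 15335]
Period 2.
Births: 13300 × 0.514 = 6836  |  6742 × 0.402 = 2710 — total 9546
Group 2: 11381 × 0.95 = 10812
Group 3: 13300 × 0.948 = 12608
Group 4: 6742 × 0.954 = 6432
Group 5: 19260 × 0.952 + 15335 × 0.296 = 18336 + 4539 = 22875
Net migration: Group 3 + 580 → 13188; Group 4 + 180 → 6612
End of period: [9546, 10812, 13188, 6612, 22875]

9546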